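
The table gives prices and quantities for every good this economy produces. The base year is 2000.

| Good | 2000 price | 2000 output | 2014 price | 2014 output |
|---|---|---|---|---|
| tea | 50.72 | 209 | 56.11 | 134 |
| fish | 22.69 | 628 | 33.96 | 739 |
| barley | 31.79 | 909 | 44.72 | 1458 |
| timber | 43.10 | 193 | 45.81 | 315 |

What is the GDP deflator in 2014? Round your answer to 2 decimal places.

134.44

Nominal GDP 2014 = 56.11·134 + 33.96·739 + 44.72·1458 + 45.81·315 = 112247.09.
Real GDP 2014 (at 2000 prices) = 50.72·134 + 22.69·739 + 31.79·1458 + 43.10·315 = 83490.71.
Deflator = Nominal/Real × 100 = 112247.09/83490.71 × 100 = 134.443.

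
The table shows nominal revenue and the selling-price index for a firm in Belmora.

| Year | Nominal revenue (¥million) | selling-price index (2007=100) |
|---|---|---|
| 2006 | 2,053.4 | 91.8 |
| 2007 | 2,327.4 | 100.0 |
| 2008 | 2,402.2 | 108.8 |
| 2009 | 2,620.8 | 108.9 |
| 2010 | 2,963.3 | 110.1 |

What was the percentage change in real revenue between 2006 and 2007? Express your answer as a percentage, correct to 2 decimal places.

Real revenue 2006 = 2053.4/0.918 = 2236.82.
Real revenue 2007 = 2327.4/1.000 = 2327.40.
Change = 2327.40/2236.82 − 1 = 0.0405.

4.05%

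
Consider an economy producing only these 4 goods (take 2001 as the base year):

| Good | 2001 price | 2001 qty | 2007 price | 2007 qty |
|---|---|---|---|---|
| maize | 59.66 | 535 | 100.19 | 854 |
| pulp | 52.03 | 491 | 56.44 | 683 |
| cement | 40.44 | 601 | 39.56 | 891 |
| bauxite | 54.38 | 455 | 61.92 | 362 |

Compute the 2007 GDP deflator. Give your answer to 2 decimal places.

127.83

Nominal GDP 2007 = 100.19·854 + 56.44·683 + 39.56·891 + 61.92·362 = 181773.78.
Real GDP 2007 (at 2001 prices) = 59.66·854 + 52.03·683 + 40.44·891 + 54.38·362 = 142203.73.
Deflator = Nominal/Real × 100 = 181773.78/142203.73 × 100 = 127.826.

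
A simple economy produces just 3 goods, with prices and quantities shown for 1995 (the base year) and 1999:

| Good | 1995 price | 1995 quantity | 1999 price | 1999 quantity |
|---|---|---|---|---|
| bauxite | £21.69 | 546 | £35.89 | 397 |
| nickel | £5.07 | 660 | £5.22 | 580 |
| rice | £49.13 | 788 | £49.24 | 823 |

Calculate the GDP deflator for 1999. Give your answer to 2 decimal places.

Nominal GDP 1999 = 35.89·397 + 5.22·580 + 49.24·823 = 57800.45.
Real GDP 1999 (at 1995 prices) = 21.69·397 + 5.07·580 + 49.13·823 = 51985.52.
Deflator = Nominal/Real × 100 = 57800.45/51985.52 × 100 = 111.186.

111.19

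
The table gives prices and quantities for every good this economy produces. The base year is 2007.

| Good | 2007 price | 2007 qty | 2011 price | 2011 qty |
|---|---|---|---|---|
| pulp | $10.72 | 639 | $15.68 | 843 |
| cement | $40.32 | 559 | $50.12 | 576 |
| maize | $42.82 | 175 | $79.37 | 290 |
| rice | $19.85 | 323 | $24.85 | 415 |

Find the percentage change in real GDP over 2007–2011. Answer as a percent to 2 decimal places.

22.23%

Real GDP 2007 = Nominal GDP 2007 = 10.72·639 + 40.32·559 + 42.82·175 + 19.85·323 = 43294.01.
Real GDP 2011 (at 2007 prices) = 10.72·843 + 40.32·576 + 42.82·290 + 19.85·415 = 52916.83.
Real growth = 52916.83/43294.01 − 1 = 0.2223.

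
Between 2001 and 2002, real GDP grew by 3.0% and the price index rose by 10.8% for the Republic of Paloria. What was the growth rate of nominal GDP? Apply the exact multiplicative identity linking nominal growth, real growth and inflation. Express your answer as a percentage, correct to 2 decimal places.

14.12%

(1 + g_nom) = (1 + g_real)(1 + π) = 1.0300 × 1.1080 = 1.14124.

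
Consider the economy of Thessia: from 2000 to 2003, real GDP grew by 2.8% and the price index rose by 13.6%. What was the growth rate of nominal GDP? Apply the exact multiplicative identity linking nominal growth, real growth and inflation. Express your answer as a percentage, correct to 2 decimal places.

(1 + g_nom) = (1 + g_real)(1 + π) = 1.0280 × 1.1360 = 1.16781.

16.78%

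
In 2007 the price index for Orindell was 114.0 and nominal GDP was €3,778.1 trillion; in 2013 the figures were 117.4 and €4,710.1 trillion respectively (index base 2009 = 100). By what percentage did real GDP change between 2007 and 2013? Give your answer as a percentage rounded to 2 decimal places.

Real GDP 2007 = 3778.1 / 1.140 = 3314.12.
Real GDP 2013 = 4710.1 / 1.174 = 4012.01.
Real growth = 4012.01 / 3314.12 − 1 = 0.2106.

21.06%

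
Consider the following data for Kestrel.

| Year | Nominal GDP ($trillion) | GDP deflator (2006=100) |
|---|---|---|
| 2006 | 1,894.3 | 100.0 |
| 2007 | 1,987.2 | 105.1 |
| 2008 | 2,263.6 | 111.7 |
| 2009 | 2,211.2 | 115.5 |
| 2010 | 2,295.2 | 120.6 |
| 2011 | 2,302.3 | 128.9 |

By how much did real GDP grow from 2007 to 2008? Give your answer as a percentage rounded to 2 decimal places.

7.18%

Real GDP 2007 = 1987.2/1.051 = 1890.77.
Real GDP 2008 = 2263.6/1.117 = 2026.50.
Change = 2026.50/1890.77 − 1 = 0.0718.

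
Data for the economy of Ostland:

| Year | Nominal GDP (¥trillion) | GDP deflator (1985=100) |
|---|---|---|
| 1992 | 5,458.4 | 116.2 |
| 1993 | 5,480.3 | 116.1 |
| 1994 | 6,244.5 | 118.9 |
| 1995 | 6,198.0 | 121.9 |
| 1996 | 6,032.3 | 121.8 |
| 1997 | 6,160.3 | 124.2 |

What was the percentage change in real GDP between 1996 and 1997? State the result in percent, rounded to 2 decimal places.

Real GDP 1996 = 6032.3/1.218 = 4952.63.
Real GDP 1997 = 6160.3/1.242 = 4959.98.
Change = 4959.98/4952.63 − 1 = 0.0015.

0.15%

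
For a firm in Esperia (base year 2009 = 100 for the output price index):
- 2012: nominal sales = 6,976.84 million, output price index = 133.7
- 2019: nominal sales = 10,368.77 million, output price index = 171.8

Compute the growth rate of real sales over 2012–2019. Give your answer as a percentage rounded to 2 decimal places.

15.66%

Deflate each year: 2012 → 6976.84/1.337 = 5218.28; 2019 → 10368.77/1.718 = 6035.37.
So real sales changed by 6035.37/5218.28 − 1 = 0.1566, i.e. 15.66%.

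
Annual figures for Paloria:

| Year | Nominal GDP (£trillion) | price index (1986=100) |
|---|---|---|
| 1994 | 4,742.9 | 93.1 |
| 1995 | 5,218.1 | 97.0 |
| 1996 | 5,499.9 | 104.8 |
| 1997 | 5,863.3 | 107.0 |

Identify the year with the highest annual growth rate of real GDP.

1995: real = 5218.1/0.970 = 5379.48; growth vs 1994 (5094.41) = 5.60%.
1996: real = 5499.9/1.048 = 5248.00; growth vs 1995 (5379.48) = -2.44%.
1997: real = 5863.3/1.070 = 5479.72; growth vs 1996 (5248.00) = 4.42%.

1995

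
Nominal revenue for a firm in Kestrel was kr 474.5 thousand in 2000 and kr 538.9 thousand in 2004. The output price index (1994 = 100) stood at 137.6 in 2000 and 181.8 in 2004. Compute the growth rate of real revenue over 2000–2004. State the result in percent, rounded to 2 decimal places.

-14.04%

Deflate each year: 2000 → 474.5/1.376 = 344.84; 2004 → 538.9/1.818 = 296.42.
So real revenue changed by 296.42/344.84 − 1 = -0.1404, i.e. -14.04%.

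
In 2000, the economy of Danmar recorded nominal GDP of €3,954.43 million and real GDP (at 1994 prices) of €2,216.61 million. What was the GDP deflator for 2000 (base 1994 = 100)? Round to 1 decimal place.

GDP deflator = (Nominal / Real) × 100 = 3954.43 / 2216.61 × 100 = 178.40.

178.4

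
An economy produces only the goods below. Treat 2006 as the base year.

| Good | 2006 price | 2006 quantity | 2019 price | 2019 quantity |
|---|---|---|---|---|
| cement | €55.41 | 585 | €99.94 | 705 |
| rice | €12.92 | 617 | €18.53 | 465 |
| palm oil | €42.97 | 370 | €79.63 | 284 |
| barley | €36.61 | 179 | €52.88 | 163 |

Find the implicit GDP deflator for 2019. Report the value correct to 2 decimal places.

174.42

Nominal GDP 2019 = 99.94·705 + 18.53·465 + 79.63·284 + 52.88·163 = 110308.51.
Real GDP 2019 (at 2006 prices) = 55.41·705 + 12.92·465 + 42.97·284 + 36.61·163 = 63242.76.
Deflator = Nominal/Real × 100 = 110308.51/63242.76 × 100 = 174.421.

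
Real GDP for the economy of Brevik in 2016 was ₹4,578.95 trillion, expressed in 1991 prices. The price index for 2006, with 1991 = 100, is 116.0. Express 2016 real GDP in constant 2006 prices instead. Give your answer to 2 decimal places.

₹5,311.58 trillion

Real GDP in 2006 prices = Real GDP in 1991 prices × (P_2006/P_1991) = 4578.95 × 1.160 = 5311.58.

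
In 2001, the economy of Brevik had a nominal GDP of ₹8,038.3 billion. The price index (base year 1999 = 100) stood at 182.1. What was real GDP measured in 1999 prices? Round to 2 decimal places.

Real GDP = Nominal / (price index/100) = 8038.3 / 1.821 = 4414.22.

₹4,414.22 billion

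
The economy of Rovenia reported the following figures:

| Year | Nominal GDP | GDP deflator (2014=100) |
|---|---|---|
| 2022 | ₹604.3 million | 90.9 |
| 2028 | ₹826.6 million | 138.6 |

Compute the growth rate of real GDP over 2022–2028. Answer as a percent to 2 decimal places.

Real GDP 2022 = 604.3 / 0.909 = 664.80.
Real GDP 2028 = 826.6 / 1.386 = 596.39.
Real growth = 596.39 / 664.80 − 1 = -0.1029.

-10.29%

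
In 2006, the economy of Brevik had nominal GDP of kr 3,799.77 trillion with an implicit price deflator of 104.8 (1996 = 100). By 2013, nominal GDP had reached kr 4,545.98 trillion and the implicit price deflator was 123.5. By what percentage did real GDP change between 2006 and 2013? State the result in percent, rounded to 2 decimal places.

Real GDP 2006 = 3799.77 / 1.048 = 3625.73.
Real GDP 2013 = 4545.98 / 1.235 = 3680.96.
Real growth = 3680.96 / 3625.73 − 1 = 0.0152.

1.52%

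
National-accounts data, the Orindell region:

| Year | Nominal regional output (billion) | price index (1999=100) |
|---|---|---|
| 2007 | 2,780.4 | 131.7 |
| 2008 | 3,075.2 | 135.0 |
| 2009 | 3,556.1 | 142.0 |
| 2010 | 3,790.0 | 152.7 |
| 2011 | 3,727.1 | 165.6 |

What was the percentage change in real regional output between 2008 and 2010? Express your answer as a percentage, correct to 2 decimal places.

Real regional output 2008 = 3075.2/1.350 = 2277.93.
Real regional output 2010 = 3790.0/1.527 = 2481.99.
Change = 2481.99/2277.93 − 1 = 0.0896.

8.96%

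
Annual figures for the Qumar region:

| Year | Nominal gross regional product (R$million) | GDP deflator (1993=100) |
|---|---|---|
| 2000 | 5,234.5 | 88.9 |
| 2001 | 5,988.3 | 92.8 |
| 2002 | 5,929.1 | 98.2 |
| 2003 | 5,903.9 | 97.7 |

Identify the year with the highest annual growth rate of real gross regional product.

2001: real = 5988.3/0.928 = 6452.91; growth vs 2000 (5888.08) = 9.59%.
2002: real = 5929.1/0.982 = 6037.78; growth vs 2001 (6452.91) = -6.43%.
2003: real = 5903.9/0.977 = 6042.89; growth vs 2002 (6037.78) = 0.08%.

2001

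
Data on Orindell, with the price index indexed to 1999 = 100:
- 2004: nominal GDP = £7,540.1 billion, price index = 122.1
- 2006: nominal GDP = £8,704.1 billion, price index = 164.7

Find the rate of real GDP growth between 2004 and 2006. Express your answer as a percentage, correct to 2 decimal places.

Real GDP 2004 = 7540.1 / 1.221 = 6175.35.
Real GDP 2006 = 8704.1 / 1.647 = 5284.82.
Real growth = 5284.82 / 6175.35 − 1 = -0.1442.

-14.42%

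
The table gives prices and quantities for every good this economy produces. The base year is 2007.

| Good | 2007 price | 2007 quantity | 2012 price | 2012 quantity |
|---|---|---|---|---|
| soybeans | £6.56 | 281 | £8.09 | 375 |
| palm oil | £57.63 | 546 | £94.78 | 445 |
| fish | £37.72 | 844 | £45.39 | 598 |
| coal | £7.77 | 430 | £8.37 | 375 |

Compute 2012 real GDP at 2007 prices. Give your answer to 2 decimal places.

Real GDP 2012 = Σ (p_2007 × q_2012) = 6.56·375 + 57.63·445 + 37.72·598 + 7.77·375 = 53575.66.

£53575.66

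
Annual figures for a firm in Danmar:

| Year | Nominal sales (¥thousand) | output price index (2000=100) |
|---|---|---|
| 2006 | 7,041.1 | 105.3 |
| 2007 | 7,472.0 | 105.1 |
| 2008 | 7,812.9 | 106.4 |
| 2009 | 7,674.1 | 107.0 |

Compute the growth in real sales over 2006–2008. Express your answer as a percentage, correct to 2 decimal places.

Real sales 2006 = 7041.1/1.053 = 6686.70.
Real sales 2008 = 7812.9/1.064 = 7342.95.
Change = 7342.95/6686.70 − 1 = 0.0981.

9.81%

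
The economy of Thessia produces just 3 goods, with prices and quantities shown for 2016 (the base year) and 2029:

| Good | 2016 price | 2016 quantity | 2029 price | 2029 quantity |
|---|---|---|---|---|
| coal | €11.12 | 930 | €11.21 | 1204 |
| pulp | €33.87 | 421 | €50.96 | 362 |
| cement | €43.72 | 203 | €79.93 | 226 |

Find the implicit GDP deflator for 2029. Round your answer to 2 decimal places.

Nominal GDP 2029 = 11.21·1204 + 50.96·362 + 79.93·226 = 50008.54.
Real GDP 2029 (at 2016 prices) = 11.12·1204 + 33.87·362 + 43.72·226 = 35530.14.
Deflator = Nominal/Real × 100 = 50008.54/35530.14 × 100 = 140.750.

140.75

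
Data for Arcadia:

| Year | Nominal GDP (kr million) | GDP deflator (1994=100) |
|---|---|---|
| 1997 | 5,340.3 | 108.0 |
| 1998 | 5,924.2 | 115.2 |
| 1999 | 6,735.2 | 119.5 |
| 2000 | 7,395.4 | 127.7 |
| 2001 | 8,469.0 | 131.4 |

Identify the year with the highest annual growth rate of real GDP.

2001

1998: real = 5924.2/1.152 = 5142.53; growth vs 1997 (4944.72) = 4.00%.
1999: real = 6735.2/1.195 = 5636.15; growth vs 1998 (5142.53) = 9.60%.
2000: real = 7395.4/1.277 = 5791.23; growth vs 1999 (5636.15) = 2.75%.
2001: real = 8469.0/1.314 = 6445.21; growth vs 2000 (5791.23) = 11.29%.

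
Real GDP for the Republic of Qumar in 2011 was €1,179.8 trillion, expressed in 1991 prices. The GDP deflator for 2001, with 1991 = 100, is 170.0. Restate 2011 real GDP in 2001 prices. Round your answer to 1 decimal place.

€2,005.7 trillion

Real GDP in 2001 prices = Real GDP in 1991 prices × (P_2001/P_1991) = 1179.8 × 1.700 = 2005.66.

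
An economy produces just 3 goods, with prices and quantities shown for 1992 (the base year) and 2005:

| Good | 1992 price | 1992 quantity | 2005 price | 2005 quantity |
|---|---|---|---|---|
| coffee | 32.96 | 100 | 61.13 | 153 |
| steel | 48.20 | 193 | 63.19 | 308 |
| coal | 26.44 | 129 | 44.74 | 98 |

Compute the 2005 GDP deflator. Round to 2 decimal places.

147.69

Nominal GDP 2005 = 61.13·153 + 63.19·308 + 44.74·98 = 33199.93.
Real GDP 2005 (at 1992 prices) = 32.96·153 + 48.20·308 + 26.44·98 = 22479.60.
Deflator = Nominal/Real × 100 = 33199.93/22479.60 × 100 = 147.689.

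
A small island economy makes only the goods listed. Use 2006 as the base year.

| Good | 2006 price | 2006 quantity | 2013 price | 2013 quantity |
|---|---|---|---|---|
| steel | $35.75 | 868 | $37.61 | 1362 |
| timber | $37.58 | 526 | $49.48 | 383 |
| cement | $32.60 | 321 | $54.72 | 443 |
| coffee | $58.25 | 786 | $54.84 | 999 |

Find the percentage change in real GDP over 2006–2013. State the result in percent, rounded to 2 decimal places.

Real GDP 2006 = Nominal GDP 2006 = 35.75·868 + 37.58·526 + 32.60·321 + 58.25·786 = 107047.18.
Real GDP 2013 (at 2006 prices) = 35.75·1362 + 37.58·383 + 32.60·443 + 58.25·999 = 135718.19.
Real growth = 135718.19/107047.18 − 1 = 0.2678.

26.78%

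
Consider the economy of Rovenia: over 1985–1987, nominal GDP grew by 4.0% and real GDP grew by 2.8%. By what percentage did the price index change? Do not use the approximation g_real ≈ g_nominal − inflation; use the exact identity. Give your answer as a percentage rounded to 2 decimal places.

1.17%

(1 + g_nom) = (1 + g_real)(1 + π), so π = 1.0400 / 1.0280 − 1 = 0.01167.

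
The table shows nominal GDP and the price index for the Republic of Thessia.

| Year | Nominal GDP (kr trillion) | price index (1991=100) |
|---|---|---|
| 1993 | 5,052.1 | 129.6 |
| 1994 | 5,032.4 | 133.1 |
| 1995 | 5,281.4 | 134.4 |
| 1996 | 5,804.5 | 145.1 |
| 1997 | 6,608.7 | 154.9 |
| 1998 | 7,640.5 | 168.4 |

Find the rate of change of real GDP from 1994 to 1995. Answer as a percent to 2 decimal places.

3.93%

Real GDP 1994 = 5032.4/1.331 = 3780.92.
Real GDP 1995 = 5281.4/1.344 = 3929.61.
Change = 3929.61/3780.92 − 1 = 0.0393.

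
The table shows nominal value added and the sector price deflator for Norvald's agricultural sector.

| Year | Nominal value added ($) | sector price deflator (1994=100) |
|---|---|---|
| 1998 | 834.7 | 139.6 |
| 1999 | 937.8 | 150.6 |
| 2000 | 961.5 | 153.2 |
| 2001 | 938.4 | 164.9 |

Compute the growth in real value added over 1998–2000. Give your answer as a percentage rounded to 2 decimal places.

Real value added 1998 = 834.7/1.396 = 597.92.
Real value added 2000 = 961.5/1.532 = 627.61.
Change = 627.61/597.92 − 1 = 0.0497.

4.97%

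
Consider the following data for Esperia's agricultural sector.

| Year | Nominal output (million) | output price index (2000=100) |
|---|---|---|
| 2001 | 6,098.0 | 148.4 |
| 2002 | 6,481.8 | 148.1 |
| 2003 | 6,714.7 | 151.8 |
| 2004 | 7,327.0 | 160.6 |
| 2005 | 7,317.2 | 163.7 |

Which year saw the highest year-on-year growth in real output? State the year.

2002: real = 6481.8/1.481 = 4376.64; growth vs 2001 (4109.16) = 6.51%.
2003: real = 6714.7/1.518 = 4423.39; growth vs 2002 (4376.64) = 1.07%.
2004: real = 7327.0/1.606 = 4562.27; growth vs 2003 (4423.39) = 3.14%.
2005: real = 7317.2/1.637 = 4469.88; growth vs 2004 (4562.27) = -2.03%.

2002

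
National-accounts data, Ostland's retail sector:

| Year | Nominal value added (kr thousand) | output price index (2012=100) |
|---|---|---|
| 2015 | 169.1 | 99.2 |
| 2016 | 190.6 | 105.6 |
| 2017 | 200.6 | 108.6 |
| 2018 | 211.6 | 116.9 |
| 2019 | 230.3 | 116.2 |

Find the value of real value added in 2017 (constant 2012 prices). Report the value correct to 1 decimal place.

kr 184.7 thousand

Real value added 2017 = 200.6 / 1.086 = 184.71.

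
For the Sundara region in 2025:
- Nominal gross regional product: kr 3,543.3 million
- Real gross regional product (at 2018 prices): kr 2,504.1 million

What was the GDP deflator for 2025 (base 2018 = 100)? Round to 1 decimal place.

141.5

GDP deflator = (Nominal / Real) × 100 = 3543.3 / 2504.1 × 100 = 141.50.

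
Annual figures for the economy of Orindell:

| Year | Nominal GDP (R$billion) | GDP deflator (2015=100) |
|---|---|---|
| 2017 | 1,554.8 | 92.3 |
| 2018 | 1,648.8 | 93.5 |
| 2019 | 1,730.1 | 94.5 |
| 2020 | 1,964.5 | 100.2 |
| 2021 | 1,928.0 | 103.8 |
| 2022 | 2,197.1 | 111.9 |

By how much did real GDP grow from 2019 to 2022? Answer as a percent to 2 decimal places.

Real GDP 2019 = 1730.1/0.945 = 1830.79.
Real GDP 2022 = 2197.1/1.119 = 1963.45.
Change = 1963.45/1830.79 − 1 = 0.0725.

7.25%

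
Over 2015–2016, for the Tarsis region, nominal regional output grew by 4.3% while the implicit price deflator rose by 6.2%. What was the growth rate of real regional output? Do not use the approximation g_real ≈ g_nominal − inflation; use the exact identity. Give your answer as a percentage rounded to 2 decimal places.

(1 + g_nom) = (1 + g_real)(1 + π), so g_real = 1.0430 / 1.0620 − 1 = -0.01789.

-1.79%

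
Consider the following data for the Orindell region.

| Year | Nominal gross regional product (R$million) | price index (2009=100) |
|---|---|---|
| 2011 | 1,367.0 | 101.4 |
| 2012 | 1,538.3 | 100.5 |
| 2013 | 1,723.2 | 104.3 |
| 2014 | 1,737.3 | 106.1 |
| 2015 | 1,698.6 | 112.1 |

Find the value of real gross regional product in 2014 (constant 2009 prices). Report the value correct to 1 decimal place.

R$1,637.4 million

Real gross regional product 2014 = 1737.3 / 1.061 = 1637.42.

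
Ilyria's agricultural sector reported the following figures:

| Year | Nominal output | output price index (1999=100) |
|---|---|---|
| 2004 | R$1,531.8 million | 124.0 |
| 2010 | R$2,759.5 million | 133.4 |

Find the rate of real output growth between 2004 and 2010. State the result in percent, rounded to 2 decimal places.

Real output 2004 = 1531.8 / 1.240 = 1235.32.
Real output 2010 = 2759.5 / 1.334 = 2068.59.
Real growth = 2068.59 / 1235.32 − 1 = 0.6745.

67.45%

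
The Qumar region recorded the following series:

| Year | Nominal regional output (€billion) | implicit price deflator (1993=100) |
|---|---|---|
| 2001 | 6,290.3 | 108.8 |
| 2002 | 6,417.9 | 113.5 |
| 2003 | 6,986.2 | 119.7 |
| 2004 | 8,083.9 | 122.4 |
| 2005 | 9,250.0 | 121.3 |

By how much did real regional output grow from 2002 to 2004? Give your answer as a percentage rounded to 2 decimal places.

Real regional output 2002 = 6417.9/1.135 = 5654.54.
Real regional output 2004 = 8083.9/1.224 = 6604.49.
Change = 6604.49/5654.54 − 1 = 0.1680.

16.80%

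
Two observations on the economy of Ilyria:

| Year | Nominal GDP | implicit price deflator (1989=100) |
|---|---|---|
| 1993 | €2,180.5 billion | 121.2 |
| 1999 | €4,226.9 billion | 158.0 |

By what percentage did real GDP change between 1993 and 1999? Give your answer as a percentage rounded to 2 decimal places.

Real GDP 1993 = 2180.5 / 1.212 = 1799.09.
Real GDP 1999 = 4226.9 / 1.580 = 2675.25.
Real growth = 2675.25 / 1799.09 − 1 = 0.4870.

48.70%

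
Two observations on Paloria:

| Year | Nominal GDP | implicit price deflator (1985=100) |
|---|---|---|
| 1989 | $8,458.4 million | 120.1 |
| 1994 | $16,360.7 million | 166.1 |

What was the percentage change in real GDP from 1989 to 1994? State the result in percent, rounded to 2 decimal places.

Real GDP 1989 = 8458.4 / 1.201 = 7042.80.
Real GDP 1994 = 16360.7 / 1.661 = 9849.91.
Real growth = 9849.91 / 7042.80 − 1 = 0.3986.

39.86%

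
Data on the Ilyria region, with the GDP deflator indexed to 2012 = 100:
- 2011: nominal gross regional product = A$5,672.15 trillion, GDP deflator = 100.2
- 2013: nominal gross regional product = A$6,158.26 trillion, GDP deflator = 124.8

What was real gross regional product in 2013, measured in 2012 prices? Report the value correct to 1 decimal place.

Real gross regional product = Nominal / (GDP deflator/100) = 6158.26 / 1.248 = 4934.50.

A$4,934.5 trillion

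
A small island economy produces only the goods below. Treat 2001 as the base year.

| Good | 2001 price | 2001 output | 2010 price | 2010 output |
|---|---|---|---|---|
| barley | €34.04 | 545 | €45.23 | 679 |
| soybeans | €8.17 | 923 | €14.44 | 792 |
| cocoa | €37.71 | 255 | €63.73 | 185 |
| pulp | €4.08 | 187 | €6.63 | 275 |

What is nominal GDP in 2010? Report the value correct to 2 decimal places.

€55760.95

Nominal GDP 2010 = Σ (p_2010 × q_2010) = 45.23·679 + 14.44·792 + 63.73·185 + 6.63·275 = 55760.95.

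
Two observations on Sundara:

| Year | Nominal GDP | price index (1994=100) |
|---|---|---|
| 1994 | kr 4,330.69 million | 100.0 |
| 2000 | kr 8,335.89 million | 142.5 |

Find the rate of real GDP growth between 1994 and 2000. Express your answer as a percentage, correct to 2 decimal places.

Deflate each year: 1994 → 4330.69/1.000 = 4330.69; 2000 → 8335.89/1.425 = 5849.75.
So real GDP changed by 5849.75/4330.69 − 1 = 0.3508, i.e. 35.08%.

35.08%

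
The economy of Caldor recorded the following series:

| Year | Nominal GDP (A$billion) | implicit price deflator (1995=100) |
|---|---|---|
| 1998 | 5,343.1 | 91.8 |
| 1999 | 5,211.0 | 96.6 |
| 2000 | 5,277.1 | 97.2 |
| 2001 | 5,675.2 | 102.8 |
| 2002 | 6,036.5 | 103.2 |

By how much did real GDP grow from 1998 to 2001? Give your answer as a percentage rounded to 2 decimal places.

-5.15%

Real GDP 1998 = 5343.1/0.918 = 5820.37.
Real GDP 2001 = 5675.2/1.028 = 5520.62.
Change = 5520.62/5820.37 − 1 = -0.0515.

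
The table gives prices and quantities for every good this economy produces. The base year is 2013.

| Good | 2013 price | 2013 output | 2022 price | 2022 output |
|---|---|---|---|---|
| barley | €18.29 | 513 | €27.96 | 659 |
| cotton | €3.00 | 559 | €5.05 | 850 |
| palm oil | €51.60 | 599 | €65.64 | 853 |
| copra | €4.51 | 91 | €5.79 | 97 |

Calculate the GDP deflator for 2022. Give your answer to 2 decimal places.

134.23

Nominal GDP 2022 = 27.96·659 + 5.05·850 + 65.64·853 + 5.79·97 = 79270.69.
Real GDP 2022 (at 2013 prices) = 18.29·659 + 3.00·850 + 51.60·853 + 4.51·97 = 59055.38.
Deflator = Nominal/Real × 100 = 79270.69/59055.38 × 100 = 134.231.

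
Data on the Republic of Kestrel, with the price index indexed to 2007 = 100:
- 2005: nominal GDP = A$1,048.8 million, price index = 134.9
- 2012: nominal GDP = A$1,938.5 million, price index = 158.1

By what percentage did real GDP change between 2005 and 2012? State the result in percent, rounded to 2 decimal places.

Deflate each year: 2005 → 1048.8/1.349 = 777.46; 2012 → 1938.5/1.581 = 1226.12.
So real GDP changed by 1226.12/777.46 − 1 = 0.5771, i.e. 57.71%.

57.71%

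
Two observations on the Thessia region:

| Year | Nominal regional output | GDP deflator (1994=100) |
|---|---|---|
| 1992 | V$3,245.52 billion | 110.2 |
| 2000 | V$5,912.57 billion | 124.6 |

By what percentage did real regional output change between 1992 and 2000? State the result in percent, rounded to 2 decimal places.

Deflate each year: 1992 → 3245.52/1.102 = 2945.12; 2000 → 5912.57/1.246 = 4745.24.
So real regional output changed by 4745.24/2945.12 − 1 = 0.6112, i.e. 61.12%.

61.12%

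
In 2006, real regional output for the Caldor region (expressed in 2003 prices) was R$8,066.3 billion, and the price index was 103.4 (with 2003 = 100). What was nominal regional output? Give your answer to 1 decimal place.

R$8,340.6 billion

Nominal regional output = Real × (price index/100) = 8066.3 × 1.034 = 8340.55.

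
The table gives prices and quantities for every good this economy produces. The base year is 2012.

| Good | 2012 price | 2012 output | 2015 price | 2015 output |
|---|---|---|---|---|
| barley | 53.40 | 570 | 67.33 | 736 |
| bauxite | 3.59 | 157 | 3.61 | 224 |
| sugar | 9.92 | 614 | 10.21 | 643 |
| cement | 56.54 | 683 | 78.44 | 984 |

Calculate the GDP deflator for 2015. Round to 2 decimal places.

Nominal GDP 2015 = 67.33·736 + 3.61·224 + 10.21·643 + 78.44·984 = 134113.51.
Real GDP 2015 (at 2012 prices) = 53.40·736 + 3.59·224 + 9.92·643 + 56.54·984 = 102120.48.
Deflator = Nominal/Real × 100 = 134113.51/102120.48 × 100 = 131.329.

131.33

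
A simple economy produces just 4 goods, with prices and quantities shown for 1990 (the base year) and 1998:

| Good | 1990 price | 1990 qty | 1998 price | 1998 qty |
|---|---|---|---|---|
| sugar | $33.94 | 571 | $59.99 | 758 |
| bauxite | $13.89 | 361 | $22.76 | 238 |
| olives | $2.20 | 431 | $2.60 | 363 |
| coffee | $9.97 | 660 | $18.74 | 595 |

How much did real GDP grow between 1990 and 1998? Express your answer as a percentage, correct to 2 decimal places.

12.03%

Real GDP 1990 = Nominal GDP 1990 = 33.94·571 + 13.89·361 + 2.20·431 + 9.97·660 = 31922.43.
Real GDP 1998 (at 1990 prices) = 33.94·758 + 13.89·238 + 2.20·363 + 9.97·595 = 35763.09.
Real growth = 35763.09/31922.43 − 1 = 0.1203.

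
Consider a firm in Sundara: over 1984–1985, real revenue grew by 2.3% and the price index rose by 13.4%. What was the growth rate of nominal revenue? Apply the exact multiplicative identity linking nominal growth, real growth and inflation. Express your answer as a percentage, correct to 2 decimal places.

(1 + g_nom) = (1 + g_real)(1 + π) = 1.0230 × 1.1340 = 1.16008.

16.01%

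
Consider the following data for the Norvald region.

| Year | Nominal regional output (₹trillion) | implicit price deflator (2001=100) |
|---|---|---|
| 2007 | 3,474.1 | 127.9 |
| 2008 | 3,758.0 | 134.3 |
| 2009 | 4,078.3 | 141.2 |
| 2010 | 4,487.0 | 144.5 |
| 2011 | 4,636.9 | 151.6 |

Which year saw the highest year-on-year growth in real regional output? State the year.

2008: real = 3758.0/1.343 = 2798.21; growth vs 2007 (2716.26) = 3.02%.
2009: real = 4078.3/1.412 = 2888.31; growth vs 2008 (2798.21) = 3.22%.
2010: real = 4487.0/1.445 = 3105.19; growth vs 2009 (2888.31) = 7.51%.
2011: real = 4636.9/1.516 = 3058.64; growth vs 2010 (3105.19) = -1.50%.

2010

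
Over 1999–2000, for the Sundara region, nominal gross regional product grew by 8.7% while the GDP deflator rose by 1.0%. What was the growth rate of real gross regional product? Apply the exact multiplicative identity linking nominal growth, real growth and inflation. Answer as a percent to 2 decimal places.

(1 + g_nom) = (1 + g_real)(1 + π), so g_real = 1.0870 / 1.0100 − 1 = 0.07624.

7.62%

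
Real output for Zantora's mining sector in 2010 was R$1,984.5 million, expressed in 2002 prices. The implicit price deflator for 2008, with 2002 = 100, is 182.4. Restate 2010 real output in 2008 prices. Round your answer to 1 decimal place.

R$3,619.7 million

Real output in 2008 prices = Real output in 2002 prices × (P_2008/P_2002) = 1984.5 × 1.824 = 3619.73.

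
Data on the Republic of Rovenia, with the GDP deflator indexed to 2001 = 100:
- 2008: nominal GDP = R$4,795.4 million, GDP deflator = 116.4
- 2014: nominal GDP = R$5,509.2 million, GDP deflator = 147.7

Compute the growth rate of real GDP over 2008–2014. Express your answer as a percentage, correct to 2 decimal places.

-9.46%

Deflate each year: 2008 → 4795.4/1.164 = 4119.76; 2014 → 5509.2/1.477 = 3729.99.
So real GDP changed by 3729.99/4119.76 − 1 = -0.0946, i.e. -9.46%.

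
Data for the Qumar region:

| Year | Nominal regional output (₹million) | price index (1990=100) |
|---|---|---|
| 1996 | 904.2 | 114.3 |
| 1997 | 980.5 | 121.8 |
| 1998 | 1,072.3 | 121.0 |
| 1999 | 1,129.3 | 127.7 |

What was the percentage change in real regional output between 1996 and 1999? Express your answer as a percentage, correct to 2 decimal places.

11.79%

Real regional output 1996 = 904.2/1.143 = 791.08.
Real regional output 1999 = 1129.3/1.277 = 884.34.
Change = 884.34/791.08 − 1 = 0.1179.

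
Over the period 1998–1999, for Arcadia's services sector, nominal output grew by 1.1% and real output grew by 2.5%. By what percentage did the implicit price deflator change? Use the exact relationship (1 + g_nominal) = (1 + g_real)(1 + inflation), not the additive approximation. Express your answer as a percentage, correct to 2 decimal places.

(1 + g_nom) = (1 + g_real)(1 + π), so π = 1.0110 / 1.0250 − 1 = -0.01366.

-1.37%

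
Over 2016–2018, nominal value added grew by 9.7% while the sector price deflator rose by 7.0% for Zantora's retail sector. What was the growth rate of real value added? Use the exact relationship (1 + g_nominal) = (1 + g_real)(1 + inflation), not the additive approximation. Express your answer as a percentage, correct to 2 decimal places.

(1 + g_nom) = (1 + g_real)(1 + π), so g_real = 1.0970 / 1.0700 − 1 = 0.02523.

2.52%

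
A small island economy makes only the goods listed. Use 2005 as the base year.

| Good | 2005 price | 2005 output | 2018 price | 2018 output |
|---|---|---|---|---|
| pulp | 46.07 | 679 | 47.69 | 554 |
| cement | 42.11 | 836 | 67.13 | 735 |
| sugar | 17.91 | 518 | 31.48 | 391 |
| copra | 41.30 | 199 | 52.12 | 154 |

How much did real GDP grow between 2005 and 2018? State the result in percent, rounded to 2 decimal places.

Real GDP 2005 = Nominal GDP 2005 = 46.07·679 + 42.11·836 + 17.91·518 + 41.30·199 = 83981.57.
Real GDP 2018 (at 2005 prices) = 46.07·554 + 42.11·735 + 17.91·391 + 41.30·154 = 69836.64.
Real growth = 69836.64/83981.57 − 1 = -0.1684.

-16.84%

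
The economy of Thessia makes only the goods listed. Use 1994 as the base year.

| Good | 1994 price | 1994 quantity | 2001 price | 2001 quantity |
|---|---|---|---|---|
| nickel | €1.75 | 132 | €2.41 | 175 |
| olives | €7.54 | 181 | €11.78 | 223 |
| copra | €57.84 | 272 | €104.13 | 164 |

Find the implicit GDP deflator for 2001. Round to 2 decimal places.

Nominal GDP 2001 = 2.41·175 + 11.78·223 + 104.13·164 = 20126.01.
Real GDP 2001 (at 1994 prices) = 1.75·175 + 7.54·223 + 57.84·164 = 11473.43.
Deflator = Nominal/Real × 100 = 20126.01/11473.43 × 100 = 175.414.

175.41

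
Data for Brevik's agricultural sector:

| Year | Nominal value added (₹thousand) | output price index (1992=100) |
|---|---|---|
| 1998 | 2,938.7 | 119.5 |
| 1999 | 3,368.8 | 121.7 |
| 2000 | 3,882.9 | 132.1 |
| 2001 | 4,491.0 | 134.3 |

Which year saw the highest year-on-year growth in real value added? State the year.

1999: real = 3368.8/1.217 = 2768.12; growth vs 1998 (2459.16) = 12.56%.
2000: real = 3882.9/1.321 = 2939.36; growth vs 1999 (2768.12) = 6.19%.
2001: real = 4491.0/1.343 = 3344.01; growth vs 2000 (2939.36) = 13.77%.

2001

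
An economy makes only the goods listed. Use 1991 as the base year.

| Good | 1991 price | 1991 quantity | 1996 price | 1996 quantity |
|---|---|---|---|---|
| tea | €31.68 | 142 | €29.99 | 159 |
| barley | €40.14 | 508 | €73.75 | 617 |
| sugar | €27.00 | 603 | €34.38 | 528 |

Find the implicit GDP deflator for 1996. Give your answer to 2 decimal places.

155.30

Nominal GDP 1996 = 29.99·159 + 73.75·617 + 34.38·528 = 68424.80.
Real GDP 1996 (at 1991 prices) = 31.68·159 + 40.14·617 + 27.00·528 = 44059.50.
Deflator = Nominal/Real × 100 = 68424.80/44059.50 × 100 = 155.301.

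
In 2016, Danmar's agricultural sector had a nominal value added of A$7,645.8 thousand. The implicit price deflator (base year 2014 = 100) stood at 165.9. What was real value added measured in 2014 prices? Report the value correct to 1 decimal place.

A$4,608.7 thousand

Real value added = Nominal / (implicit price deflator/100) = 7645.8 / 1.659 = 4608.68.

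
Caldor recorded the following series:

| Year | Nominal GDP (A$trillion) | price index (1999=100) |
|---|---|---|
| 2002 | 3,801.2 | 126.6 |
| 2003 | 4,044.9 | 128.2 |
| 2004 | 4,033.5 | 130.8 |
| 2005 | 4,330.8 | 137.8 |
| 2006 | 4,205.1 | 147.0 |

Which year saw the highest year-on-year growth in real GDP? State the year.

2003

2003: real = 4044.9/1.282 = 3155.15; growth vs 2002 (3002.53) = 5.08%.
2004: real = 4033.5/1.308 = 3083.72; growth vs 2003 (3155.15) = -2.26%.
2005: real = 4330.8/1.378 = 3142.82; growth vs 2004 (3083.72) = 1.92%.
2006: real = 4205.1/1.470 = 2860.61; growth vs 2005 (3142.82) = -8.98%.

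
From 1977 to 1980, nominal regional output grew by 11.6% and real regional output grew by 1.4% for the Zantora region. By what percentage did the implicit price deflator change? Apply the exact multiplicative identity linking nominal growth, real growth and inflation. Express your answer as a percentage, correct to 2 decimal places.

(1 + g_nom) = (1 + g_real)(1 + π), so π = 1.1160 / 1.0140 − 1 = 0.10059.

10.06%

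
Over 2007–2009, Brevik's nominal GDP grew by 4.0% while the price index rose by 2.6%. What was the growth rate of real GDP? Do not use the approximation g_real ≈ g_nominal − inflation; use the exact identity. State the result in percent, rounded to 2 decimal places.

(1 + g_nom) = (1 + g_real)(1 + π), so g_real = 1.0400 / 1.0260 − 1 = 0.01365.

1.36%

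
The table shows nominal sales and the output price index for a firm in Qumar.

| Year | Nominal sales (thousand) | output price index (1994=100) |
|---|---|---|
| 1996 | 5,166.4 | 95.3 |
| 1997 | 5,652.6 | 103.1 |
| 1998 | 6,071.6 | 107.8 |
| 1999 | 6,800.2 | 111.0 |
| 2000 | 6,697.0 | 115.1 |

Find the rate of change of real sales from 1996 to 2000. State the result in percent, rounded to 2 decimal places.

Real sales 1996 = 5166.4/0.953 = 5421.20.
Real sales 2000 = 6697.0/1.151 = 5818.42.
Change = 5818.42/5421.20 − 1 = 0.0733.

7.33%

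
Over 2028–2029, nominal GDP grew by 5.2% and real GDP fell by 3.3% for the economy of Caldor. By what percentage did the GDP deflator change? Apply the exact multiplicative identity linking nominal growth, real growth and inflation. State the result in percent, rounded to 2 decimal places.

(1 + g_nom) = (1 + g_real)(1 + π), so π = 1.0520 / 0.9670 − 1 = 0.08790.

8.79%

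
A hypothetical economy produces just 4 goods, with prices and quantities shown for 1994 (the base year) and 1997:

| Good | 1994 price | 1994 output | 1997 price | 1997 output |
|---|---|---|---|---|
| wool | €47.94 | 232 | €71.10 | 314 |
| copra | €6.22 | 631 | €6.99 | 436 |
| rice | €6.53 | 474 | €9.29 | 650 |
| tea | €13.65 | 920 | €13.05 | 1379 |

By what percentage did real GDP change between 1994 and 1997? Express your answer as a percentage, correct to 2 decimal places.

33.01%

Real GDP 1994 = Nominal GDP 1994 = 47.94·232 + 6.22·631 + 6.53·474 + 13.65·920 = 30700.12.
Real GDP 1997 (at 1994 prices) = 47.94·314 + 6.22·436 + 6.53·650 + 13.65·1379 = 40832.93.
Real growth = 40832.93/30700.12 − 1 = 0.3301.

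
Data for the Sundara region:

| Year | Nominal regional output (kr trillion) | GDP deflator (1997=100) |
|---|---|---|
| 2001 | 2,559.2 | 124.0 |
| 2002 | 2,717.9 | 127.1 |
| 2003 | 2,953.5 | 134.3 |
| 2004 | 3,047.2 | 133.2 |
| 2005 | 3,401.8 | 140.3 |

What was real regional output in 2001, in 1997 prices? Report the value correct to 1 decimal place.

Real regional output 2001 = 2559.2 / 1.240 = 2063.87.

kr 2,063.9 trillion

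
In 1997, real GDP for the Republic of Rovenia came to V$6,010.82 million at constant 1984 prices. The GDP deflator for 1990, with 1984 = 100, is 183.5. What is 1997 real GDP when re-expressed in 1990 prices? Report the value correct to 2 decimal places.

V$11,029.85 million

Real GDP in 1990 prices = Real GDP in 1984 prices × (P_1990/P_1984) = 6010.82 × 1.835 = 11029.85.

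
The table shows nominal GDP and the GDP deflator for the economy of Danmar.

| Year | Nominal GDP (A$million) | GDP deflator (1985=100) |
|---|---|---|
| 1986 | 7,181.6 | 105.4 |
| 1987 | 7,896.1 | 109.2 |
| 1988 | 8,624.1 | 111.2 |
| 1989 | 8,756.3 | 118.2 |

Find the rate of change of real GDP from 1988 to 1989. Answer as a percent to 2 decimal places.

-4.48%

Real GDP 1988 = 8624.1/1.112 = 7755.49.
Real GDP 1989 = 8756.3/1.182 = 7408.04.
Change = 7408.04/7755.49 − 1 = -0.0448.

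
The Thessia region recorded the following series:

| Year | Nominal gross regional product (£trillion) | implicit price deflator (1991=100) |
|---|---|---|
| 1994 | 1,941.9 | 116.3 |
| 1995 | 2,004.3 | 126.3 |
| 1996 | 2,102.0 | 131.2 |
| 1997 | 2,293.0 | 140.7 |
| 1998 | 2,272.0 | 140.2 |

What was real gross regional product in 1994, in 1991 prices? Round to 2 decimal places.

£1,669.73 trillion

Real gross regional product 1994 = 1941.9 / 1.163 = 1669.73.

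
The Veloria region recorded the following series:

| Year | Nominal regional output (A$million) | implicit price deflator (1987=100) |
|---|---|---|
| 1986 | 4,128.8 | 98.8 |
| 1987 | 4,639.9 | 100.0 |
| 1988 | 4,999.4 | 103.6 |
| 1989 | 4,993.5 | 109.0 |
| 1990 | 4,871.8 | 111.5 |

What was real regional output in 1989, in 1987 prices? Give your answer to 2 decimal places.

Real regional output 1989 = 4993.5 / 1.090 = 4581.19.

A$4,581.19 million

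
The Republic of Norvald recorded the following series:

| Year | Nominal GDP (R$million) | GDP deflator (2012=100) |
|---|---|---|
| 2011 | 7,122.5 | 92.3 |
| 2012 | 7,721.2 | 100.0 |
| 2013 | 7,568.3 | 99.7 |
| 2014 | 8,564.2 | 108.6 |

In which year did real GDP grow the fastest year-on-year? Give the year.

2014

2012: real = 7721.2/1.000 = 7721.20; growth vs 2011 (7716.68) = 0.06%.
2013: real = 7568.3/0.997 = 7591.07; growth vs 2012 (7721.20) = -1.69%.
2014: real = 8564.2/1.086 = 7886.00; growth vs 2013 (7591.07) = 3.89%.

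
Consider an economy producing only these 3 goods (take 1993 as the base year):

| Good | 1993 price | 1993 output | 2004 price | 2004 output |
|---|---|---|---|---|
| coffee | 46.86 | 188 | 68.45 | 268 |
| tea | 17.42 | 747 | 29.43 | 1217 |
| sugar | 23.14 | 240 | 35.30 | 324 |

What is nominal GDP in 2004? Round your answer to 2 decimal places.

Nominal GDP 2004 = Σ (p_2004 × q_2004) = 68.45·268 + 29.43·1217 + 35.30·324 = 65598.11.

65598.11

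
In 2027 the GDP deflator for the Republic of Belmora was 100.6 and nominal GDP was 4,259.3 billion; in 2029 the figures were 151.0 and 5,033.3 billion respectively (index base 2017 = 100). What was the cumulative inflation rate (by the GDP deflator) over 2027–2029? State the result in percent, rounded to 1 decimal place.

Price-level change = 151.0 / 100.6 − 1 = 0.5010.

50.1%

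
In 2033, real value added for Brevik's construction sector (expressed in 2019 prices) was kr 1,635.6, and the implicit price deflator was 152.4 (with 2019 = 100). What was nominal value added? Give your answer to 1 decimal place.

Nominal value added = Real × (implicit price deflator/100) = 1635.6 × 1.524 = 2492.65.

kr 2,492.7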